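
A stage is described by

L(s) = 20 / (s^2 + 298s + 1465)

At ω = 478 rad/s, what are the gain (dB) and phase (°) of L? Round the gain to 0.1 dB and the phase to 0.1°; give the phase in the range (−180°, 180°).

-82.5 dB, -147.9°

Substitute s = j478:
Numerator: 20 = 20 + j0
Denominator: (j478)^2 + 298(j478) + 1465 = -227019 + j142444
|N| = √(20² + 0²) ≈ 20, ∠N ≈ 0.00°
|D| = √(227019² + 142444²) ≈ 2.6801e+05, ∠D ≈ 147.89°
|L| = 20 / 2.6801e+05 ≈ 7.4624e-05
Gain = 20 log₁₀(7.4624e-05) ≈ -82.54 dB
∠L = 0.00° − 147.89° = -147.89°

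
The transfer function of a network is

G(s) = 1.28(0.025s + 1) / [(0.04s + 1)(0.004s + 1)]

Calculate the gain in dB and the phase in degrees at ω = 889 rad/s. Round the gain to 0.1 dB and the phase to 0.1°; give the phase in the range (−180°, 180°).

At ω = 889 rad/s:
zero (1 + j889·0.025) = 1 + j22.225 → |·| ≈ 22.247, ∠ ≈ 87.42°
pole (1 + j889·0.04) = 1 + j35.56 → |·| ≈ 35.574, ∠ ≈ 88.39°
pole (1 + j889·0.004) = 1 + j3.556 → |·| ≈ 3.6939, ∠ ≈ 74.29°
|G| = 1.28 · 22.247 / (35.574 · 3.6939) ≈ 0.2167
Gain = 20 log₁₀(0.2167) ≈ -13.28 dB
∠G = (87.42°) − (88.39° + 74.29°) = -75.26°

-13.3 dB, -75.3°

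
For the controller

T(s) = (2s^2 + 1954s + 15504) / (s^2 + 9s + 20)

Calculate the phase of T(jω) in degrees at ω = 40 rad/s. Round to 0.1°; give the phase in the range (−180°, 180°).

-86.1°

Substitute s = j40:
Numerator: 2(j40)^2 + 1954(j40) + 15504 = 12304 + j78160
Denominator: (j40)^2 + 9(j40) + 20 = -1580 + j360
|N| = √(12304² + 78160²) ≈ 79123, ∠N ≈ 81.05°
|D| = √(1580² + 360²) ≈ 1620.5, ∠D ≈ 167.16°
∠T = 81.05° − 167.16° = -86.11°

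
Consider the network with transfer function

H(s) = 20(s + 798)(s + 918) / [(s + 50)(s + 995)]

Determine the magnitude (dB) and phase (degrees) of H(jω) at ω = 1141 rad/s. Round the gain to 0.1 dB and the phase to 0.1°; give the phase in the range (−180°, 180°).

27.5 dB, -30.2°

At s = jω = j1141:
zero (s+798): 798 + j1141 → |·| = √(798²+1141²) = √1938685 ≈ 1392.4, ∠ = arctan(1141/798) ≈ 55.03°
zero (s+918): 918 + j1141 → |·| = √(918²+1141²) = √2144605 ≈ 1464.4, ∠ = arctan(1141/918) ≈ 51.18°
pole (s+50): 50 + j1141 → |·| = √(50²+1141²) = √1304381 ≈ 1142.1, ∠ = arctan(1141/50) ≈ 87.49°
pole (s+995): 995 + j1141 → |·| = √(995²+1141²) = √2291906 ≈ 1513.9, ∠ = arctan(1141/995) ≈ 48.91°
|H| = 20 · 2.039e+06 / 1.729e+06 ≈ 23.586
Gain = 20 log₁₀(23.586) ≈ 27.45 dB
∠H = 106.21° − 136.40° = -30.19°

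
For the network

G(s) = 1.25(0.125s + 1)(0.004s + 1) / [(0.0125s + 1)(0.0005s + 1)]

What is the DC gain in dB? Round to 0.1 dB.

G(0) = 1.25 · 1 / 1 = 1.25
20 log₁₀(1.25) ≈ 1.94 dB

1.9 dB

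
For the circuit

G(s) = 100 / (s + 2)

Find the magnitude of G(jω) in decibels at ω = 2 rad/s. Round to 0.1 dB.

Substitute s = j2:
Numerator: 100 = 100 + j0
Denominator: (j2) + 2 = 2 + j2
|N| = √(100² + 0²) ≈ 100, ∠N ≈ 0.00°
|D| = √(2² + 2²) ≈ 2.8284, ∠D ≈ 45.00°
|G| = 100 / 2.8284 ≈ 35.356
Gain = 20 log₁₀(35.356) ≈ 30.97 dB

31.0 dB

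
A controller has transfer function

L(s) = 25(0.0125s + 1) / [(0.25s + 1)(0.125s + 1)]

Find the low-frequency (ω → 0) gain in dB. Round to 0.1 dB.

28.0 dB

L(0) = 25 · 1 / 1 = 25
20 log₁₀(25) ≈ 27.96 dB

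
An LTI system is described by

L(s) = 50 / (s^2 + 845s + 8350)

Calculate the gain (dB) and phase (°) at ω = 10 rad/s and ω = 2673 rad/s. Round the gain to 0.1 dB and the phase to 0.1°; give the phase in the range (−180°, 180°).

Substitute s = j10:
Numerator: 50 = 50 + j0
Denominator: (j10)^2 + 845(j10) + 8350 = 8250 + j8450
|N| = √(50² + 0²) ≈ 50, ∠N ≈ 0.00°
|D| = √(8250² + 8450²) ≈ 11810, ∠D ≈ 45.69°
|L| = 50 / 11810 ≈ 0.0042337
Gain = 20 log₁₀(0.0042337) ≈ -47.47 dB
∠L = 0.00° − 45.69° = -45.69°

Substitute s = j2673:
Numerator: 50 = 50 + j0
Denominator: (j2673)^2 + 845(j2673) + 8350 = -7136579 + j2258685
|N| = √(50² + 0²) ≈ 50, ∠N ≈ 0.00°
|D| = √(7136579² + 2258685²) ≈ 7.4855e+06, ∠D ≈ 162.44°
|L| = 50 / 7.4855e+06 ≈ 6.6796e-06
Gain = 20 log₁₀(6.6796e-06) ≈ -103.50 dB
∠L = 0.00° − 162.44° = -162.44°

ω = 10: -47.5 dB, -45.7°; ω = 2673: -103.5 dB, -162.4°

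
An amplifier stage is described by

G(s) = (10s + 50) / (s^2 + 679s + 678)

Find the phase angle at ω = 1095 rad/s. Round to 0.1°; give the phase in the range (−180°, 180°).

-58.4°

Substitute s = j1095:
Numerator: 10(j1095) + 50 = 50 + j10950
Denominator: (j1095)^2 + 679(j1095) + 678 = -1198347 + j743505
|N| = √(50² + 10950²) ≈ 10950, ∠N ≈ 89.74°
|D| = √(1198347² + 743505²) ≈ 1.4103e+06, ∠D ≈ 148.18°
∠G = 89.74° − 148.18° = -58.44°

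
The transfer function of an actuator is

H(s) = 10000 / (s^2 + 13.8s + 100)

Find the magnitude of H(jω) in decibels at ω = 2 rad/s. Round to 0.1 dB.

40.0 dB

At s = jω = j2:
quadratic: (j2)² + 13.8·j2 + 100 = 96 + j27.6 → |·| ≈ 99.889, ∠ ≈ 16.04°
|H| = 10000 / 99.889 ≈ 100.11
Gain = 20 log₁₀(100.11) ≈ 40.01 dB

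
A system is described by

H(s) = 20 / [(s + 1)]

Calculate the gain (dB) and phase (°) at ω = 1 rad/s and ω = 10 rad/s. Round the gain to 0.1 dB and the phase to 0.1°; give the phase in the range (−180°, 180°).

ω = 1: 23.0 dB, -45.0°; ω = 10: 6.0 dB, -84.3°

At ω = 1 rad/s:
pole (1 + j1·1) = 1 + j1 → |·| ≈ 1.4142, ∠ ≈ 45.00°
|H| = 20 · 1 / (1.4142) ≈ 14.142
Gain = 20 log₁₀(14.142) ≈ 23.01 dB
∠H = (0°) − (45.00°) = -45.00°

At ω = 10 rad/s:
pole (1 + j10·1) = 1 + j10 → |·| ≈ 10.05, ∠ ≈ 84.29°
|H| = 20 · 1 / (10.05) ≈ 1.99
Gain = 20 log₁₀(1.99) ≈ 5.98 dB
∠H = (0°) − (84.29°) = -84.29°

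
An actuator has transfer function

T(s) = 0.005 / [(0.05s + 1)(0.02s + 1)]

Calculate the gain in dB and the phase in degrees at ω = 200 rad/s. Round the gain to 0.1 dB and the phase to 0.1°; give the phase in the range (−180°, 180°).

-78.4 dB, -160.3°

At ω = 200 rad/s:
pole (1 + j200·0.05) = 1 + j10 → |·| ≈ 10.05, ∠ ≈ 84.29°
pole (1 + j200·0.02) = 1 + j4 → |·| ≈ 4.1231, ∠ ≈ 75.96°
|T| = 0.005 · 1 / (10.05 · 4.1231) ≈ 0.00012066
Gain = 20 log₁₀(0.00012066) ≈ -78.37 dB
∠T = (0°) − (84.29° + 75.96°) = -160.25°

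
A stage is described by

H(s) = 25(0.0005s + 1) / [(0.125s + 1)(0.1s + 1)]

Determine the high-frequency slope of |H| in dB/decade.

Each pole contributes −20 dB/decade at high frequency; each zero contributes +20 dB/decade.
Net: 1 zero(s) − 2 pole(s) → -20 dB/decade.

-20 dB/decade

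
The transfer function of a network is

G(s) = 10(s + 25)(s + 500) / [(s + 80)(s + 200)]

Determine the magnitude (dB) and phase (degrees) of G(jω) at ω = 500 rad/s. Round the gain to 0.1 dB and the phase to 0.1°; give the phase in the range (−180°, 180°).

At s = jω = j500:
zero (s+25): 25 + j500 → |·| = √(25²+500²) = √250625 ≈ 500.62, ∠ = arctan(500/25) ≈ 87.14°
zero (s+500): 500 + j500 → |·| = √(500²+500²) = √500000 ≈ 707.11, ∠ = arctan(500/500) ≈ 45.00°
pole (s+80): 80 + j500 → |·| = √(80²+500²) = √256400 ≈ 506.36, ∠ = arctan(500/80) ≈ 80.91°
pole (s+200): 200 + j500 → |·| = √(200²+500²) = √290000 ≈ 538.52, ∠ = arctan(500/200) ≈ 68.20°
|G| = 10 · 3.5399e+05 / 2.7268e+05 ≈ 12.982
Gain = 20 log₁₀(12.982) ≈ 22.27 dB
∠G = 132.14° − 149.11° = -16.97°

22.3 dB, -17.0°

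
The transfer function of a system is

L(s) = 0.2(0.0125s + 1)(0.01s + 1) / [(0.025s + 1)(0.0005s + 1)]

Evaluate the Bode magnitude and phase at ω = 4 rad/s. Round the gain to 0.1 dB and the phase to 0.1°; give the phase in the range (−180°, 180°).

At ω = 4 rad/s:
zero (1 + j4·0.0125) = 1 + j0.05 → |·| ≈ 1.0012, ∠ ≈ 2.86°
zero (1 + j4·0.01) = 1 + j0.04 → |·| ≈ 1.0008, ∠ ≈ 2.29°
pole (1 + j4·0.025) = 1 + j0.1 → |·| ≈ 1.005, ∠ ≈ 5.71°
pole (1 + j4·0.0005) = 1 + j0.002 → |·| ≈ 1, ∠ ≈ 0.11°
|L| = 0.2 · 1.0012 · 1.0008 / (1.005 · 1) ≈ 0.1994
Gain = 20 log₁₀(0.1994) ≈ -14.01 dB
∠L = (2.86° + 2.29°) − (5.71° + 0.11°) = -0.67°

-14.0 dB, -0.7°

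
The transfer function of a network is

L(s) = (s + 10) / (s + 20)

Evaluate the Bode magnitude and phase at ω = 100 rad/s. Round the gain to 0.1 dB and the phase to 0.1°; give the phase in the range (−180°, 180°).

At s = jω = j100:
zero (s+10): 10 + j100 → |·| = √(10²+100²) = √10100 ≈ 100.5, ∠ = arctan(100/10) ≈ 84.29°
pole (s+20): 20 + j100 → |·| = √(20²+100²) = √10400 ≈ 101.98, ∠ = arctan(100/20) ≈ 78.69°
|L| = 1 · 100.5 / 101.98 ≈ 0.98549
Gain = 20 log₁₀(0.98549) ≈ -0.13 dB
∠L = 84.29° − 78.69° = 5.60°

-0.1 dB, 5.6°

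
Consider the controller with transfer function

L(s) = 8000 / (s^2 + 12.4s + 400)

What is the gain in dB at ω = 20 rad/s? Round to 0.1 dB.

30.2 dB

At s = jω = j20:
quadratic: (j20)² + 12.4·j20 + 400 = 0 + j248 → |·| ≈ 248, ∠ ≈ 90.00°
|L| = 8000 / 248 ≈ 32.258
Gain = 20 log₁₀(32.258) ≈ 30.17 dB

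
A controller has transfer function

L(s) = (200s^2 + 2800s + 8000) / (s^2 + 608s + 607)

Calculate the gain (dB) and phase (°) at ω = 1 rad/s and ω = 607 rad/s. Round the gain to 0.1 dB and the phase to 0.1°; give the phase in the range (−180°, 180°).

ω = 1: 19.7 dB, -25.3°; ω = 607: 43.0 dB, 43.8°

Substitute s = j1:
Numerator: 200(j1)^2 + 2800(j1) + 8000 = 7800 + j2800
Denominator: (j1)^2 + 608(j1) + 607 = 606 + j608
|N| = √(7800² + 2800²) ≈ 8287.3, ∠N ≈ 19.75°
|D| = √(606² + 608²) ≈ 858.43, ∠D ≈ 45.09°
|L| = 8287.3 / 858.43 ≈ 9.654
Gain = 20 log₁₀(9.654) ≈ 19.69 dB
∠L = 19.75° − 45.09° = -25.34°

Substitute s = j607:
Numerator: 200(j607)^2 + 2800(j607) + 8000 = -73681800 + j1699600
Denominator: (j607)^2 + 608(j607) + 607 = -367842 + j369056
|N| = √(73681800² + 1699600²) ≈ 7.3701e+07, ∠N ≈ 178.68°
|D| = √(367842² + 369056²) ≈ 5.2107e+05, ∠D ≈ 134.91°
|L| = 7.3701e+07 / 5.2107e+05 ≈ 141.44
Gain = 20 log₁₀(141.44) ≈ 43.01 dB
∠L = 178.68° − 134.91° = 43.77°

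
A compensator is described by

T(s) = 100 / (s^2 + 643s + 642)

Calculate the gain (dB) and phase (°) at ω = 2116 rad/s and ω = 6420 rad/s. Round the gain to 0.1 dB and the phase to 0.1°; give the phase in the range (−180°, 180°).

Substitute s = j2116:
Numerator: 100 = 100 + j0
Denominator: (j2116)^2 + 643(j2116) + 642 = -4476814 + j1360588
|N| = √(100² + 0²) ≈ 100, ∠N ≈ 0.00°
|D| = √(4476814² + 1360588²) ≈ 4.679e+06, ∠D ≈ 163.09°
|T| = 100 / 4.679e+06 ≈ 2.1372e-05
Gain = 20 log₁₀(2.1372e-05) ≈ -93.40 dB
∠T = 0.00° − 163.09° = -163.09°

Substitute s = j6420:
Numerator: 100 = 100 + j0
Denominator: (j6420)^2 + 643(j6420) + 642 = -41215758 + j4128060
|N| = √(100² + 0²) ≈ 100, ∠N ≈ 0.00°
|D| = √(41215758² + 4128060²) ≈ 4.1422e+07, ∠D ≈ 174.28°
|T| = 100 / 4.1422e+07 ≈ 2.4142e-06
Gain = 20 log₁₀(2.4142e-06) ≈ -112.34 dB
∠T = 0.00° − 174.28° = -174.28°

ω = 2116: -93.4 dB, -163.1°; ω = 6420: -112.3 dB, -174.3°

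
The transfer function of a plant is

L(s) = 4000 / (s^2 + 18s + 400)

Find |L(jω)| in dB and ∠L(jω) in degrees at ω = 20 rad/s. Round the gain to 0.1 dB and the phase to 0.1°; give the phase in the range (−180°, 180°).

20.9 dB, -90.0°

At s = jω = j20:
quadratic: (j20)² + 18·j20 + 400 = 0 + j360 → |·| ≈ 360, ∠ ≈ 90.00°
|L| = 4000 / 360 ≈ 11.111
Gain = 20 log₁₀(11.111) ≈ 20.92 dB
∠L = 0.00° − 90.00° = -90.00°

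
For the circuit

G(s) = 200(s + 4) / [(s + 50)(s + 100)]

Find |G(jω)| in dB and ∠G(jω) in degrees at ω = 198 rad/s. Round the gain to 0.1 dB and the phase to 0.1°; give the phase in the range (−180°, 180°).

At s = jω = j198:
zero (s+4): 4 + j198 → |·| = √(4²+198²) = √39220 ≈ 198.04, ∠ = arctan(198/4) ≈ 88.84°
pole (s+50): 50 + j198 → |·| = √(50²+198²) = √41704 ≈ 204.22, ∠ = arctan(198/50) ≈ 75.83°
pole (s+100): 100 + j198 → |·| = √(100²+198²) = √49204 ≈ 221.82, ∠ = arctan(198/100) ≈ 63.20°
|G| = 200 · 198.04 / 45300 ≈ 0.87435
Gain = 20 log₁₀(0.87435) ≈ -1.17 dB
∠G = 88.84° − 139.03° = -50.19°

-1.2 dB, -50.2°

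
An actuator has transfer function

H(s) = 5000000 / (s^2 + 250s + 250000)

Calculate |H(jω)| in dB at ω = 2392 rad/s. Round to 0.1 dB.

At s = jω = j2392:
quadratic: (j2392)² + 250·j2392 + 250000 = -5471664 + j598000 → |·| ≈ 5.5042e+06, ∠ ≈ 173.76°
|H| = 5000000 / 5.5042e+06 ≈ 0.9084
Gain = 20 log₁₀(0.9084) ≈ -0.83 dB

-0.8 dB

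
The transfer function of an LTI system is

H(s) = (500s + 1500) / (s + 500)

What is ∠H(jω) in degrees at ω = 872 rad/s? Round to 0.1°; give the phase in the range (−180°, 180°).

Substitute s = j872:
Numerator: 500(j872) + 1500 = 1500 + j436000
Denominator: (j872) + 500 = 500 + j872
|N| = √(1500² + 436000²) ≈ 4.36e+05, ∠N ≈ 89.80°
|D| = √(500² + 872²) ≈ 1005.2, ∠D ≈ 60.17°
∠H = 89.80° − 60.17° = 29.63°

29.6°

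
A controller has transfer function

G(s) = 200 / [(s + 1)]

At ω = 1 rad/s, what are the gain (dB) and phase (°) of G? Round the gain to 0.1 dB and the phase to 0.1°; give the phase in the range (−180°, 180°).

At ω = 1 rad/s:
pole (1 + j1·1) = 1 + j1 → |·| ≈ 1.4142, ∠ ≈ 45.00°
|G| = 200 · 1 / (1.4142) ≈ 141.42
Gain = 20 log₁₀(141.42) ≈ 43.01 dB
∠G = (0°) − (45.00°) = -45.00°

43.0 dB, -45.0°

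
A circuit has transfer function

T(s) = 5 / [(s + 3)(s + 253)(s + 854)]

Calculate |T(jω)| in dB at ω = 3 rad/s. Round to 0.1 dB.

At s = jω = j3:
pole (s+3): 3 + j3 → |·| = √(3²+3²) = √18 ≈ 4.2426, ∠ = arctan(3/3) ≈ 45.00°
pole (s+253): 253 + j3 → |·| = √(253²+3²) = √64018 ≈ 253.02, ∠ = arctan(3/253) ≈ 0.68°
pole (s+854): 854 + j3 → |·| = √(854²+3²) = √729325 ≈ 854.01, ∠ = arctan(3/854) ≈ 0.20°
|T| = 5 / 9.1675e+05 ≈ 5.454e-06
Gain = 20 log₁₀(5.454e-06) ≈ -105.27 dB

-105.3 dB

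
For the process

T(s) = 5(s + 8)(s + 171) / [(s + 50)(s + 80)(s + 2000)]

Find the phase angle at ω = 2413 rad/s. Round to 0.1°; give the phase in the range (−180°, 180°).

At s = jω = j2413:
zero (s+8): 8 + j2413 → |·| = √(8²+2413²) = √5822633 ≈ 2413, ∠ = arctan(2413/8) ≈ 89.81°
zero (s+171): 171 + j2413 → |·| = √(171²+2413²) = √5851810 ≈ 2419.1, ∠ = arctan(2413/171) ≈ 85.95°
pole (s+50): 50 + j2413 → |·| = √(50²+2413²) = √5825069 ≈ 2413.5, ∠ = arctan(2413/50) ≈ 88.81°
pole (s+80): 80 + j2413 → |·| = √(80²+2413²) = √5828969 ≈ 2414.3, ∠ = arctan(2413/80) ≈ 88.10°
pole (s+2000): 2000 + j2413 → |·| = √(2000²+2413²) = √9822569 ≈ 3134.1, ∠ = arctan(2413/2000) ≈ 50.35°
∠T = 175.76° − 227.26° = -51.50°

-51.5°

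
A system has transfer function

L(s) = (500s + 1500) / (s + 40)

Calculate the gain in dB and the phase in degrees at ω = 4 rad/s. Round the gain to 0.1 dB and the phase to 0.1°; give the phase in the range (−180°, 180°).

Substitute s = j4:
Numerator: 500(j4) + 1500 = 1500 + j2000
Denominator: (j4) + 40 = 40 + j4
|N| = √(1500² + 2000²) ≈ 2500, ∠N ≈ 53.13°
|D| = √(40² + 4²) ≈ 40.2, ∠D ≈ 5.71°
|L| = 2500 / 40.2 ≈ 62.189
Gain = 20 log₁₀(62.189) ≈ 35.87 dB
∠L = 53.13° − 5.71° = 47.42°

35.9 dB, 47.4°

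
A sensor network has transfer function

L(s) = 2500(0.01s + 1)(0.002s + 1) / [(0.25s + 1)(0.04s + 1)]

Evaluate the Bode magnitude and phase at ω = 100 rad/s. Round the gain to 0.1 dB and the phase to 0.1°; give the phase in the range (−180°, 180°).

30.9 dB, -107.4°

At ω = 100 rad/s:
zero (1 + j100·0.01) = 1 + j1 → |·| ≈ 1.4142, ∠ ≈ 45.00°
zero (1 + j100·0.002) = 1 + j0.2 → |·| ≈ 1.0198, ∠ ≈ 11.31°
pole (1 + j100·0.25) = 1 + j25 → |·| ≈ 25.02, ∠ ≈ 87.71°
pole (1 + j100·0.04) = 1 + j4 → |·| ≈ 4.1231, ∠ ≈ 75.96°
|L| = 2500 · 1.4142 · 1.0198 / (25.02 · 4.1231) ≈ 34.951
Gain = 20 log₁₀(34.951) ≈ 30.87 dB
∠L = (45.00° + 11.31°) − (87.71° + 75.96°) = -107.36°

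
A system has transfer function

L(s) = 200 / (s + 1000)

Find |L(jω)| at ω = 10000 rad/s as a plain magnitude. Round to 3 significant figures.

0.0199

At s = jω = j10000:
pole (s+1000): 1000 + j10000 → |·| = √(1000²+10000²) = √101000000 ≈ 10050, ∠ = arctan(10000/1000) ≈ 84.29°
|L| = 200 / 10050 ≈ 0.0199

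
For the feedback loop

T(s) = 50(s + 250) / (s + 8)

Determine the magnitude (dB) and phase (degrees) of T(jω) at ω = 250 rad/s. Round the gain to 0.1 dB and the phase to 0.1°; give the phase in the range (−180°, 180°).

37.0 dB, -43.2°

At s = jω = j250:
zero (s+250): 250 + j250 → |·| = √(250²+250²) = √125000 ≈ 353.55, ∠ = arctan(250/250) ≈ 45.00°
pole (s+8): 8 + j250 → |·| = √(8²+250²) = √62564 ≈ 250.13, ∠ = arctan(250/8) ≈ 88.17°
|T| = 50 · 353.55 / 250.13 ≈ 70.673
Gain = 20 log₁₀(70.673) ≈ 36.99 dB
∠T = 45.00° − 88.17° = -43.17°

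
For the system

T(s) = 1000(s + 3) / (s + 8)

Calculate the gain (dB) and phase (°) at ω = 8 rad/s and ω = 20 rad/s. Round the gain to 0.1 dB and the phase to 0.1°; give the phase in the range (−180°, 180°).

ω = 8: 57.6 dB, 24.4°; ω = 20: 59.5 dB, 13.3°

At s = jω = j8:
zero (s+3): 3 + j8 → |·| = √(3²+8²) = √73 ≈ 8.544, ∠ = arctan(8/3) ≈ 69.44°
pole (s+8): 8 + j8 → |·| = √(8²+8²) = √128 ≈ 11.314, ∠ = arctan(8/8) ≈ 45.00°
|T| = 1000 · 8.544 / 11.314 ≈ 755.17
Gain = 20 log₁₀(755.17) ≈ 57.56 dB
∠T = 69.44° − 45.00° = 24.44°

At s = jω = j20:
zero (s+3): 3 + j20 → |·| = √(3²+20²) = √409 ≈ 20.224, ∠ = arctan(20/3) ≈ 81.47°
pole (s+8): 8 + j20 → |·| = √(8²+20²) = √464 ≈ 21.541, ∠ = arctan(20/8) ≈ 68.20°
|T| = 1000 · 20.224 / 21.541 ≈ 938.86
Gain = 20 log₁₀(938.86) ≈ 59.45 dB
∠T = 81.47° − 68.20° = 13.27°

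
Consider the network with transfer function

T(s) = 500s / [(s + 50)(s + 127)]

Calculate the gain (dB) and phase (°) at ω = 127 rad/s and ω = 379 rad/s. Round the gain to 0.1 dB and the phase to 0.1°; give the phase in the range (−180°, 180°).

At s = jω = j127:
zero at origin: s = j127 → |·| = 127, ∠ = 90.00°
pole (s+50): 50 + j127 → |·| = √(50²+127²) = √18629 ≈ 136.49, ∠ = arctan(127/50) ≈ 68.51°
pole (s+127): 127 + j127 → |·| = √(127²+127²) = √32258 ≈ 179.61, ∠ = arctan(127/127) ≈ 45.00°
|T| = 500 · 127 / 24515 ≈ 2.5903
Gain = 20 log₁₀(2.5903) ≈ 8.27 dB
∠T = 90.00° − 113.51° = -23.51°

At s = jω = j379:
zero at origin: s = j379 → |·| = 379, ∠ = 90.00°
pole (s+50): 50 + j379 → |·| = √(50²+379²) = √146141 ≈ 382.28, ∠ = arctan(379/50) ≈ 82.48°
pole (s+127): 127 + j379 → |·| = √(127²+379²) = √159770 ≈ 399.71, ∠ = arctan(379/127) ≈ 71.47°
|T| = 500 · 379 / 1.528e+05 ≈ 1.2402
Gain = 20 log₁₀(1.2402) ≈ 1.87 dB
∠T = 90.00° − 153.95° = -63.95°

ω = 127: 8.3 dB, -23.5°; ω = 379: 1.9 dB, -64.0°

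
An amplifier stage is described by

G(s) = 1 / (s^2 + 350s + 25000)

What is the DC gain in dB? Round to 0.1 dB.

G(0) = 1 / 25000 = 4e-05
20 log₁₀(4e-05) ≈ -87.96 dB

-88.0 dB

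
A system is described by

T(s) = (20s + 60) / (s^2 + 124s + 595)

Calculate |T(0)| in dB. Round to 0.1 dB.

-19.9 dB

T(0) = 60 / 595 ≈ 0.10084
20 log₁₀(0.10084) ≈ -19.93 dB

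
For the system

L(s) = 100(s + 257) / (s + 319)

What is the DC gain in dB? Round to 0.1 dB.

L(0) = 100·257 / (319) ≈ 80.564
20 log₁₀(80.564) ≈ 38.12 dB

38.1 dB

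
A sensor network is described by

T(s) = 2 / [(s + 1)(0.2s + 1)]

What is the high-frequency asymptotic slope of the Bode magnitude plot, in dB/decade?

Each pole contributes −20 dB/decade at high frequency; each zero contributes +20 dB/decade.
Net: 0 zero(s) − 2 pole(s) → -40 dB/decade.

-40 dB/decade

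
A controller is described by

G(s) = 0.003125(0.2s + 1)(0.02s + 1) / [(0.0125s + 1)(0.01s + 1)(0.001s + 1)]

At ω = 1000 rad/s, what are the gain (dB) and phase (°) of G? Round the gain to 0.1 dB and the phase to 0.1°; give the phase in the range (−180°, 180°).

-23.1 dB, -37.9°

At ω = 1000 rad/s:
zero (1 + j1000·0.2) = 1 + j200 → |·| ≈ 200, ∠ ≈ 89.71°
zero (1 + j1000·0.02) = 1 + j20 → |·| ≈ 20.025, ∠ ≈ 87.14°
pole (1 + j1000·0.0125) = 1 + j12.5 → |·| ≈ 12.54, ∠ ≈ 85.43°
pole (1 + j1000·0.01) = 1 + j10 → |·| ≈ 10.05, ∠ ≈ 84.29°
pole (1 + j1000·0.001) = 1 + j1 → |·| ≈ 1.4142, ∠ ≈ 45.00°
|G| = 0.003125 · 200 · 20.025 / (12.54 · 10.05 · 1.4142) ≈ 0.070223
Gain = 20 log₁₀(0.070223) ≈ -23.07 dB
∠G = (89.71° + 87.14°) − (85.43° + 84.29° + 45.00°) = -37.87°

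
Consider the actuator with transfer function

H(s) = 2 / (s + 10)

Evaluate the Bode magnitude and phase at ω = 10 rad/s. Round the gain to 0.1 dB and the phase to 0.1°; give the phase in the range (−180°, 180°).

-17.0 dB, -45.0°

Substitute s = j10:
Numerator: 2 = 2 + j0
Denominator: (j10) + 10 = 10 + j10
|N| = √(2² + 0²) ≈ 2, ∠N ≈ 0.00°
|D| = √(10² + 10²) ≈ 14.142, ∠D ≈ 45.00°
|H| = 2 / 14.142 ≈ 0.14142
Gain = 20 log₁₀(0.14142) ≈ -16.99 dB
∠H = 0.00° − 45.00° = -45.00°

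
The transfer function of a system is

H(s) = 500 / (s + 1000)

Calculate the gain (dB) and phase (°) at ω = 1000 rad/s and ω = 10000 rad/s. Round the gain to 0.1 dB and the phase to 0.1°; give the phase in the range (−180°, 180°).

At s = jω = j1000:
pole (s+1000): 1000 + j1000 → |·| = √(1000²+1000²) = √2000000 ≈ 1414.2, ∠ = arctan(1000/1000) ≈ 45.00°
|H| = 500 / 1414.2 ≈ 0.35356
Gain = 20 log₁₀(0.35356) ≈ -9.03 dB
∠H = 0.00° − 45.00° = -45.00°

At s = jω = j10000:
pole (s+1000): 1000 + j10000 → |·| = √(1000²+10000²) = √101000000 ≈ 10050, ∠ = arctan(10000/1000) ≈ 84.29°
|H| = 500 / 10050 ≈ 0.049751
Gain = 20 log₁₀(0.049751) ≈ -26.06 dB
∠H = 0.00° − 84.29° = -84.29°

ω = 1000: -9.0 dB, -45.0°; ω = 10000: -26.1 dB, -84.3°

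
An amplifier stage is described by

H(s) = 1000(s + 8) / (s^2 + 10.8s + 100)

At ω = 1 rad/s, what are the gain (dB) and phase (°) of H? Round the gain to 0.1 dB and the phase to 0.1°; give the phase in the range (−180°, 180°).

38.2 dB, 0.9°

At s = jω = j1:
zero (s+8): 8 + j1 → |·| = √(8²+1²) = √65 ≈ 8.0623, ∠ = arctan(1/8) ≈ 7.13°
quadratic: (j1)² + 10.8·j1 + 100 = 99 + j10.8 → |·| ≈ 99.587, ∠ ≈ 6.23°
|H| = 1000 · 8.0623 / 99.587 ≈ 80.957
Gain = 20 log₁₀(80.957) ≈ 38.17 dB
∠H = 7.13° − 6.23° = 0.90°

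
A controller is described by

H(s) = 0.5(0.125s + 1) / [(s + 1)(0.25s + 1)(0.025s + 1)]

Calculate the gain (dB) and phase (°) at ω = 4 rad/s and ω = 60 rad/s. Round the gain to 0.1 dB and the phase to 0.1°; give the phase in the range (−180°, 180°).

ω = 4: -20.4 dB, -100.1°; ω = 60: -52.7 dB, -149.1°

At ω = 4 rad/s:
zero (1 + j4·0.125) = 1 + j0.5 → |·| ≈ 1.118, ∠ ≈ 26.57°
pole (1 + j4·1) = 1 + j4 → |·| ≈ 4.1231, ∠ ≈ 75.96°
pole (1 + j4·0.25) = 1 + j1 → |·| ≈ 1.4142, ∠ ≈ 45.00°
pole (1 + j4·0.025) = 1 + j0.1 → |·| ≈ 1.005, ∠ ≈ 5.71°
|H| = 0.5 · 1.118 / (4.1231 · 1.4142 · 1.005) ≈ 0.095392
Gain = 20 log₁₀(0.095392) ≈ -20.41 dB
∠H = (26.57°) − (75.96° + 45.00° + 5.71°) = -100.10°

At ω = 60 rad/s:
zero (1 + j60·0.125) = 1 + j7.5 → |·| ≈ 7.5664, ∠ ≈ 82.41°
pole (1 + j60·1) = 1 + j60 → |·| ≈ 60.008, ∠ ≈ 89.05°
pole (1 + j60·0.25) = 1 + j15 → |·| ≈ 15.033, ∠ ≈ 86.19°
pole (1 + j60·0.025) = 1 + j1.5 → |·| ≈ 1.8028, ∠ ≈ 56.31°
|H| = 0.5 · 7.5664 / (60.008 · 15.033 · 1.8028) ≈ 0.0023263
Gain = 20 log₁₀(0.0023263) ≈ -52.67 dB
∠H = (82.41°) − (89.05° + 86.19° + 56.31°) = -149.14°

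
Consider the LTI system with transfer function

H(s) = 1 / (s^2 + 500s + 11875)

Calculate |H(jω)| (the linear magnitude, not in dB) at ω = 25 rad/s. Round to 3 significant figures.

5.95e-05

Substitute s = j25:
Numerator: 1 = 1 + j0
Denominator: (j25)^2 + 500(j25) + 11875 = 11250 + j12500
|N| = √(1² + 0²) ≈ 1, ∠N ≈ 0.00°
|D| = √(11250² + 12500²) ≈ 16817, ∠D ≈ 48.01°
|H| = 1 / 16817 ≈ 5.9464e-05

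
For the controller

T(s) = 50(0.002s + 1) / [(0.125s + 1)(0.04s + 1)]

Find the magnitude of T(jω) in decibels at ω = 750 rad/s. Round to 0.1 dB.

-29.9 dB

At ω = 750 rad/s:
zero (1 + j750·0.002) = 1 + j1.5 → |·| ≈ 1.8028, ∠ ≈ 56.31°
pole (1 + j750·0.125) = 1 + j93.75 → |·| ≈ 93.755, ∠ ≈ 89.39°
pole (1 + j750·0.04) = 1 + j30 → |·| ≈ 30.017, ∠ ≈ 88.09°
|T| = 50 · 1.8028 / (93.755 · 30.017) ≈ 0.03203
Gain = 20 log₁₀(0.03203) ≈ -29.89 dB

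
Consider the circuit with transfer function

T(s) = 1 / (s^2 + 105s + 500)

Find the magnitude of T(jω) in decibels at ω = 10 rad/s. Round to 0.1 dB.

Substitute s = j10:
Numerator: 1 = 1 + j0
Denominator: (j10)^2 + 105(j10) + 500 = 400 + j1050
|N| = √(1² + 0²) ≈ 1, ∠N ≈ 0.00°
|D| = √(400² + 1050²) ≈ 1123.6, ∠D ≈ 69.15°
|T| = 1 / 1123.6 ≈ 0.00089
Gain = 20 log₁₀(0.00089) ≈ -61.01 dB

-61.0 dB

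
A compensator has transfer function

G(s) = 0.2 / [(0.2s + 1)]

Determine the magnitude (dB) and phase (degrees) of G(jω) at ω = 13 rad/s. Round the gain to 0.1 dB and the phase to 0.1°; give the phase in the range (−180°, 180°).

At ω = 13 rad/s:
pole (1 + j13·0.2) = 1 + j2.6 → |·| ≈ 2.7857, ∠ ≈ 68.96°
|G| = 0.2 · 1 / (2.7857) ≈ 0.071795
Gain = 20 log₁₀(0.071795) ≈ -22.88 dB
∠G = (0°) − (68.96°) = -68.96°

-22.9 dB, -69.0°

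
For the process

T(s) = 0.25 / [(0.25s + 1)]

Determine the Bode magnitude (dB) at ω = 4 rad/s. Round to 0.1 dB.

At ω = 4 rad/s:
pole (1 + j4·0.25) = 1 + j1 → |·| ≈ 1.4142, ∠ ≈ 45.00°
|T| = 0.25 · 1 / (1.4142) ≈ 0.17678
Gain = 20 log₁₀(0.17678) ≈ -15.05 dB

-15.1 dB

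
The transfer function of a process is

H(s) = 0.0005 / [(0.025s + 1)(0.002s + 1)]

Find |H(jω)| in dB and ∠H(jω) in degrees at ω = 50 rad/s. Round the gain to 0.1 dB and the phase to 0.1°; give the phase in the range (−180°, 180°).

At ω = 50 rad/s:
pole (1 + j50·0.025) = 1 + j1.25 → |·| ≈ 1.6008, ∠ ≈ 51.34°
pole (1 + j50·0.002) = 1 + j0.1 → |·| ≈ 1.005, ∠ ≈ 5.71°
|H| = 0.0005 · 1 / (1.6008 · 1.005) ≈ 0.00031079
Gain = 20 log₁₀(0.00031079) ≈ -70.15 dB
∠H = (0°) − (51.34° + 5.71°) = -57.05°

-70.2 dB, -57.1°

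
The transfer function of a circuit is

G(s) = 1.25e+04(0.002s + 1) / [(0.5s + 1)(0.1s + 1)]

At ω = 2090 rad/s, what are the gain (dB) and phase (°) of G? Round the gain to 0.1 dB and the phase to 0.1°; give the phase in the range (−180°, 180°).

-12.2 dB, -103.1°

At ω = 2090 rad/s:
zero (1 + j2090·0.002) = 1 + j4.18 → |·| ≈ 4.298, ∠ ≈ 76.55°
pole (1 + j2090·0.5) = 1 + j1045 → |·| ≈ 1045, ∠ ≈ 89.95°
pole (1 + j2090·0.1) = 1 + j209 → |·| ≈ 209, ∠ ≈ 89.73°
|G| = 1.25e+04 · 4.298 / (1045 · 209) ≈ 0.24599
Gain = 20 log₁₀(0.24599) ≈ -12.18 dB
∠G = (76.55°) − (89.95° + 89.73°) = -103.13°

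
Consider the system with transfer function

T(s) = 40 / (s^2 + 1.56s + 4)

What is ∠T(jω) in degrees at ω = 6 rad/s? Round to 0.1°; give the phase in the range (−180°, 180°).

-163.7°

At s = jω = j6:
quadratic: (j6)² + 1.56·j6 + 4 = -32 + j9.36 → |·| ≈ 33.341, ∠ ≈ 163.70°
∠T = 0.00° − 163.70° = -163.70°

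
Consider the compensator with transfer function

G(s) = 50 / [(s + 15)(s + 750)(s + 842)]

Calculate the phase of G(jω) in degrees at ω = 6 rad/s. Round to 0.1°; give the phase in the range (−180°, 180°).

-22.7°

At s = jω = j6:
pole (s+15): 15 + j6 → |·| = √(15²+6²) = √261 ≈ 16.155, ∠ = arctan(6/15) ≈ 21.80°
pole (s+750): 750 + j6 → |·| = √(750²+6²) = √562536 ≈ 750.02, ∠ = arctan(6/750) ≈ 0.46°
pole (s+842): 842 + j6 → |·| = √(842²+6²) = √709000 ≈ 842.02, ∠ = arctan(6/842) ≈ 0.41°
∠G = 0.00° − 22.67° = -22.67°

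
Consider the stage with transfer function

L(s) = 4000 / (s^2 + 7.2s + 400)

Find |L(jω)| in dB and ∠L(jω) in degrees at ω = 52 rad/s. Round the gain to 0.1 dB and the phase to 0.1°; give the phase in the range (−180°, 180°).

4.7 dB, -170.8°

At s = jω = j52:
quadratic: (j52)² + 7.2·j52 + 400 = -2304 + j374.4 → |·| ≈ 2334.2, ∠ ≈ 170.77°
|L| = 4000 / 2334.2 ≈ 1.7136
Gain = 20 log₁₀(1.7136) ≈ 4.68 dB
∠L = 0.00° − 170.77° = -170.77°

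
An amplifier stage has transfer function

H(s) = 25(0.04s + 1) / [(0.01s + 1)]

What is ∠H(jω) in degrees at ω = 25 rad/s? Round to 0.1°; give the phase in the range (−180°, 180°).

At ω = 25 rad/s:
zero (1 + j25·0.04) = 1 + j1 → |·| ≈ 1.4142, ∠ ≈ 45.00°
pole (1 + j25·0.01) = 1 + j0.25 → |·| ≈ 1.0308, ∠ ≈ 14.04°
∠H = (45.00°) − (14.04°) = 30.96°

31.0°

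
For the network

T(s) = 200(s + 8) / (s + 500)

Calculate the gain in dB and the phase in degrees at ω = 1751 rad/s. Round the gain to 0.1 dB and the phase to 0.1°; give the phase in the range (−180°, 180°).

45.7 dB, 15.7°

At s = jω = j1751:
zero (s+8): 8 + j1751 → |·| = √(8²+1751²) = √3066065 ≈ 1751, ∠ = arctan(1751/8) ≈ 89.74°
pole (s+500): 500 + j1751 → |·| = √(500²+1751²) = √3316001 ≈ 1821, ∠ = arctan(1751/500) ≈ 74.06°
|T| = 200 · 1751 / 1821 ≈ 192.31
Gain = 20 log₁₀(192.31) ≈ 45.68 dB
∠T = 89.74° − 74.06° = 15.68°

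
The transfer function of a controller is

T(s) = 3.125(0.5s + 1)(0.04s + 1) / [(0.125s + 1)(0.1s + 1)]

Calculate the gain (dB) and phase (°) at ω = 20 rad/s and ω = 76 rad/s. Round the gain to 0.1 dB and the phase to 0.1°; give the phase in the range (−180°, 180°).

At ω = 20 rad/s:
zero (1 + j20·0.5) = 1 + j10 → |·| ≈ 10.05, ∠ ≈ 84.29°
zero (1 + j20·0.04) = 1 + j0.8 → |·| ≈ 1.2806, ∠ ≈ 38.66°
pole (1 + j20·0.125) = 1 + j2.5 → |·| ≈ 2.6926, ∠ ≈ 68.20°
pole (1 + j20·0.1) = 1 + j2 → |·| ≈ 2.2361, ∠ ≈ 63.43°
|T| = 3.125 · 10.05 · 1.2806 / (2.6926 · 2.2361) ≈ 6.6798
Gain = 20 log₁₀(6.6798) ≈ 16.50 dB
∠T = (84.29° + 38.66°) − (68.20° + 63.43°) = -8.68°

At ω = 76 rad/s:
zero (1 + j76·0.5) = 1 + j38 → |·| ≈ 38.013, ∠ ≈ 88.49°
zero (1 + j76·0.04) = 1 + j3.04 → |·| ≈ 3.2002, ∠ ≈ 71.79°
pole (1 + j76·0.125) = 1 + j9.5 → |·| ≈ 9.5525, ∠ ≈ 83.99°
pole (1 + j76·0.1) = 1 + j7.6 → |·| ≈ 7.6655, ∠ ≈ 82.50°
|T| = 3.125 · 38.013 · 3.2002 / (9.5525 · 7.6655) ≈ 5.1916
Gain = 20 log₁₀(5.1916) ≈ 14.31 dB
∠T = (88.49° + 71.79°) − (83.99° + 82.50°) = -6.21°

ω = 20: 16.5 dB, -8.7°; ω = 76: 14.3 dB, -6.2°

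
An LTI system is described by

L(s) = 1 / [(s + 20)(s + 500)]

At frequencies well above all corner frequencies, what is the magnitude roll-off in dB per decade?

Each pole contributes −20 dB/decade at high frequency; each zero contributes +20 dB/decade.
Net: 0 zero(s) − 2 pole(s) → -40 dB/decade.

-40 dB/decade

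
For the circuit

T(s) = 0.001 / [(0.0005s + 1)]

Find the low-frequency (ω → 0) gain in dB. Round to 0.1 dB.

T(0) = 0.001 · 1 / 1 = 0.001
20 log₁₀(0.001) ≈ -60.00 dB

-60.0 dB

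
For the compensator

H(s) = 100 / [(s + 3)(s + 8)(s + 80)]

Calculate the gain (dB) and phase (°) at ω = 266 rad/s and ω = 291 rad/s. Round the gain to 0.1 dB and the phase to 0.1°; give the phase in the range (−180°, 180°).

At s = jω = j266:
pole (s+3): 3 + j266 → |·| = √(3²+266²) = √70765 ≈ 266.02, ∠ = arctan(266/3) ≈ 89.35°
pole (s+8): 8 + j266 → |·| = √(8²+266²) = √70820 ≈ 266.12, ∠ = arctan(266/8) ≈ 88.28°
pole (s+80): 80 + j266 → |·| = √(80²+266²) = √77156 ≈ 277.77, ∠ = arctan(266/80) ≈ 73.26°
|H| = 100 / 1.9664e+07 ≈ 5.0854e-06
Gain = 20 log₁₀(5.0854e-06) ≈ -105.87 dB
∠H = 0.00° − 250.89° = -250.89° ≡ 109.11° (principal value)

At s = jω = j291:
pole (s+3): 3 + j291 → |·| = √(3²+291²) = √84690 ≈ 291.02, ∠ = arctan(291/3) ≈ 89.41°
pole (s+8): 8 + j291 → |·| = √(8²+291²) = √84745 ≈ 291.11, ∠ = arctan(291/8) ≈ 88.43°
pole (s+80): 80 + j291 → |·| = √(80²+291²) = √91081 ≈ 301.8, ∠ = arctan(291/80) ≈ 74.63°
|H| = 100 / 2.5568e+07 ≈ 3.9111e-06
Gain = 20 log₁₀(3.9111e-06) ≈ -108.15 dB
∠H = 0.00° − 252.47° = -252.47° ≡ 107.53° (principal value)

ω = 266: -105.9 dB, 109.1°; ω = 291: -108.2 dB, 107.5°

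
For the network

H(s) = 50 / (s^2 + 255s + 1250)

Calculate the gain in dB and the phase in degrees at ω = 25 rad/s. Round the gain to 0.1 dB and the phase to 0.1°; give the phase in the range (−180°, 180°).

Substitute s = j25:
Numerator: 50 = 50 + j0
Denominator: (j25)^2 + 255(j25) + 1250 = 625 + j6375
|N| = √(50² + 0²) ≈ 50, ∠N ≈ 0.00°
|D| = √(625² + 6375²) ≈ 6405.6, ∠D ≈ 84.40°
|H| = 50 / 6405.6 ≈ 0.0078057
Gain = 20 log₁₀(0.0078057) ≈ -42.15 dB
∠H = 0.00° − 84.40° = -84.40°

-42.2 dB, -84.4°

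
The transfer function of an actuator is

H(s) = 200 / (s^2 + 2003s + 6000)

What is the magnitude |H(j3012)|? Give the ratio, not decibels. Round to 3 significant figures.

Substitute s = j3012:
Numerator: 200 = 200 + j0
Denominator: (j3012)^2 + 2003(j3012) + 6000 = -9066144 + j6033036
|N| = √(200² + 0²) ≈ 200, ∠N ≈ 0.00°
|D| = √(9066144² + 6033036²) ≈ 1.089e+07, ∠D ≈ 146.36°
|H| = 200 / 1.089e+07 ≈ 1.8365e-05

1.84e-05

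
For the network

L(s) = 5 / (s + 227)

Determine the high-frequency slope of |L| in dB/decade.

Each pole contributes −20 dB/decade at high frequency; each zero contributes +20 dB/decade.
Net: 0 zero(s) − 1 pole(s) → -20 dB/decade.

-20 dB/decade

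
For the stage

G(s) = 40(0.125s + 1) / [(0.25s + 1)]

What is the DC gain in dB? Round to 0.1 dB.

32.0 dB

G(0) = 40 · 1 / 1 = 40
20 log₁₀(40) ≈ 32.04 dB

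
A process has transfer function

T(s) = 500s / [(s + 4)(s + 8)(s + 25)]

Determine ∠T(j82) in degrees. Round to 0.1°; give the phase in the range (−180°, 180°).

At s = jω = j82:
zero at origin: s = j82 → |·| = 82, ∠ = 90.00°
pole (s+4): 4 + j82 → |·| = √(4²+82²) = √6740 ≈ 82.098, ∠ = arctan(82/4) ≈ 87.21°
pole (s+8): 8 + j82 → |·| = √(8²+82²) = √6788 ≈ 82.389, ∠ = arctan(82/8) ≈ 84.43°
pole (s+25): 25 + j82 → |·| = √(25²+82²) = √7349 ≈ 85.726, ∠ = arctan(82/25) ≈ 73.04°
∠T = 90.00° − 244.68° = -154.68°

-154.7°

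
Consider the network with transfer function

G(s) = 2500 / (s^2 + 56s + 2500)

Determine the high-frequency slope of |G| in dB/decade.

Each pole contributes −20 dB/decade at high frequency; each zero contributes +20 dB/decade.
Net: 0 zero(s) − 2 pole(s) → -40 dB/decade.

-40 dB/decade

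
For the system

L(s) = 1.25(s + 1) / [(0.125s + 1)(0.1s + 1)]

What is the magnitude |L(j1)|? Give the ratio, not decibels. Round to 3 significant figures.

1.75

At ω = 1 rad/s:
zero (1 + j1·1) = 1 + j1 → |·| ≈ 1.4142, ∠ ≈ 45.00°
pole (1 + j1·0.125) = 1 + j0.125 → |·| ≈ 1.0078, ∠ ≈ 7.13°
pole (1 + j1·0.1) = 1 + j0.1 → |·| ≈ 1.005, ∠ ≈ 5.71°
|L| = 1.25 · 1.4142 / (1.0078 · 1.005) ≈ 1.7453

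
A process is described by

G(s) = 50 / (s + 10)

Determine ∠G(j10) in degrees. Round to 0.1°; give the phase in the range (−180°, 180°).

Substitute s = j10:
Numerator: 50 = 50 + j0
Denominator: (j10) + 10 = 10 + j10
|N| = √(50² + 0²) ≈ 50, ∠N ≈ 0.00°
|D| = √(10² + 10²) ≈ 14.142, ∠D ≈ 45.00°
∠G = 0.00° − 45.00° = -45.00°

-45.0°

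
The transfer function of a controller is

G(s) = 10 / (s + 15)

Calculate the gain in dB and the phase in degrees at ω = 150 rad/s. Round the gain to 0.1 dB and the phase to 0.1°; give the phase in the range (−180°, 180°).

-23.6 dB, -84.3°

At s = jω = j150:
pole (s+15): 15 + j150 → |·| = √(15²+150²) = √22725 ≈ 150.75, ∠ = arctan(150/15) ≈ 84.29°
|G| = 10 / 150.75 ≈ 0.066335
Gain = 20 log₁₀(0.066335) ≈ -23.57 dB
∠G = 0.00° − 84.29° = -84.29°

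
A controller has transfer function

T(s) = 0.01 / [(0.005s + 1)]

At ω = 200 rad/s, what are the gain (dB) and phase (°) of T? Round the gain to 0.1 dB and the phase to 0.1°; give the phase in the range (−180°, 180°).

At ω = 200 rad/s:
pole (1 + j200·0.005) = 1 + j1 → |·| ≈ 1.4142, ∠ ≈ 45.00°
|T| = 0.01 · 1 / (1.4142) ≈ 0.0070711
Gain = 20 log₁₀(0.0070711) ≈ -43.01 dB
∠T = (0°) − (45.00°) = -45.00°

-43.0 dB, -45.0°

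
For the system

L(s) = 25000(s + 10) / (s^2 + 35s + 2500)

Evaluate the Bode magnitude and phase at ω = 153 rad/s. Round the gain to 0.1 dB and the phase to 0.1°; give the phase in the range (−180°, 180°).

45.0 dB, -79.4°

At s = jω = j153:
zero (s+10): 10 + j153 → |·| = √(10²+153²) = √23509 ≈ 153.33, ∠ = arctan(153/10) ≈ 86.26°
quadratic: (j153)² + 35·j153 + 2500 = -20909 + j5355 → |·| ≈ 21584, ∠ ≈ 165.63°
|L| = 25000 · 153.33 / 21584 ≈ 177.6
Gain = 20 log₁₀(177.6) ≈ 44.99 dB
∠L = 86.26° − 165.63° = -79.37°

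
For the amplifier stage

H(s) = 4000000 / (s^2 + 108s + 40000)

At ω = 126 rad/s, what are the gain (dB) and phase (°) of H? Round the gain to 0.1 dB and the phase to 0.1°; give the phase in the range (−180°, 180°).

43.2 dB, -29.4°

At s = jω = j126:
quadratic: (j126)² + 108·j126 + 40000 = 24124 + j13608 → |·| ≈ 27697, ∠ ≈ 29.43°
|H| = 4000000 / 27697 ≈ 144.42
Gain = 20 log₁₀(144.42) ≈ 43.19 dB
∠H = 0.00° − 29.43° = -29.43°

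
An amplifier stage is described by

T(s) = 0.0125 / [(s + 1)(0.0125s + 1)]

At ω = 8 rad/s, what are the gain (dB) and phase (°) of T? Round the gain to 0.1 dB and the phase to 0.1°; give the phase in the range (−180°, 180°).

At ω = 8 rad/s:
pole (1 + j8·1) = 1 + j8 → |·| ≈ 8.0623, ∠ ≈ 82.87°
pole (1 + j8·0.0125) = 1 + j0.1 → |·| ≈ 1.005, ∠ ≈ 5.71°
|T| = 0.0125 · 1 / (8.0623 · 1.005) ≈ 0.0015427
Gain = 20 log₁₀(0.0015427) ≈ -56.23 dB
∠T = (0°) − (82.87° + 5.71°) = -88.58°

-56.2 dB, -88.6°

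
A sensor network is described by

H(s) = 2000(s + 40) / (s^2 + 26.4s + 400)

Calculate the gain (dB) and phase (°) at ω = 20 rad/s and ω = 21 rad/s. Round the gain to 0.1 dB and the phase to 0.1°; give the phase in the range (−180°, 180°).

ω = 20: 44.6 dB, -63.4°; ω = 21: 44.2 dB, -66.5°

At s = jω = j20:
zero (s+40): 40 + j20 → |·| = √(40²+20²) = √2000 ≈ 44.721, ∠ = arctan(20/40) ≈ 26.57°
quadratic: (j20)² + 26.4·j20 + 400 = 0 + j528 → |·| ≈ 528, ∠ ≈ 90.00°
|H| = 2000 · 44.721 / 528 ≈ 169.4
Gain = 20 log₁₀(169.4) ≈ 44.58 dB
∠H = 26.57° − 90.00° = -63.43°

At s = jω = j21:
zero (s+40): 40 + j21 → |·| = √(40²+21²) = √2041 ≈ 45.177, ∠ = arctan(21/40) ≈ 27.70°
quadratic: (j21)² + 26.4·j21 + 400 = -41 + j554.4 → |·| ≈ 555.91, ∠ ≈ 94.23°
|H| = 2000 · 45.177 / 555.91 ≈ 162.53
Gain = 20 log₁₀(162.53) ≈ 44.22 dB
∠H = 27.70° − 94.23° = -66.53°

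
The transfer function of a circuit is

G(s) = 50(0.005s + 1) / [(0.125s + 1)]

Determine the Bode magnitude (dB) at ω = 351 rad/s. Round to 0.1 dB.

7.2 dB

At ω = 351 rad/s:
zero (1 + j351·0.005) = 1 + j1.755 → |·| ≈ 2.0199, ∠ ≈ 60.33°
pole (1 + j351·0.125) = 1 + j43.875 → |·| ≈ 43.886, ∠ ≈ 88.69°
|G| = 50 · 2.0199 / (43.886) ≈ 2.3013
Gain = 20 log₁₀(2.3013) ≈ 7.24 dB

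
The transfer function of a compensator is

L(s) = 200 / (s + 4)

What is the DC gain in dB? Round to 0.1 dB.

34.0 dB

L(0) = 200 / (4) = 50
20 log₁₀(50) ≈ 33.98 dB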